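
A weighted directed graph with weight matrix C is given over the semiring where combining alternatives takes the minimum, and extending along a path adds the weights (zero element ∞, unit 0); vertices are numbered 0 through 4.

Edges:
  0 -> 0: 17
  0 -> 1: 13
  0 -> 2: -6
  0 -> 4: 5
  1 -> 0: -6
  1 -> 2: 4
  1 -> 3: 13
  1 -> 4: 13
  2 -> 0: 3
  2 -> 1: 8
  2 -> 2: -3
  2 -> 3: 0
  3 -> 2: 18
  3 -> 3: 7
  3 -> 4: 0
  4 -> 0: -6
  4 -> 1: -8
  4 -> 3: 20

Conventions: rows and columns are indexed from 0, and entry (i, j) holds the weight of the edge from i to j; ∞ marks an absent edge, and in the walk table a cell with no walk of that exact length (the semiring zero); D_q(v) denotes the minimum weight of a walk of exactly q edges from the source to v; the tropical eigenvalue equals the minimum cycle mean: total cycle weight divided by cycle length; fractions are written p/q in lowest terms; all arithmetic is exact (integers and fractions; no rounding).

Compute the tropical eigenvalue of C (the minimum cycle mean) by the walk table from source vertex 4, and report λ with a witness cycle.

q=0: [∞, ∞, ∞, ∞, 0]
q=1: [-6, -8, ∞, 20, ∞]
q=2: [-14, 7, -12, 5, -1]
q=3: [-9, -9, -20, -12, -9]
q=4: [-17, -17, -23, -20, -12]
q=5: [-23, -20, -26, -23, -20]
Optimal cycle mean attained by: cycle 0->2->3->4->1->0, total (-6) + 0 + 0 + (-8) + (-6), length 5.
Answer: λ = -4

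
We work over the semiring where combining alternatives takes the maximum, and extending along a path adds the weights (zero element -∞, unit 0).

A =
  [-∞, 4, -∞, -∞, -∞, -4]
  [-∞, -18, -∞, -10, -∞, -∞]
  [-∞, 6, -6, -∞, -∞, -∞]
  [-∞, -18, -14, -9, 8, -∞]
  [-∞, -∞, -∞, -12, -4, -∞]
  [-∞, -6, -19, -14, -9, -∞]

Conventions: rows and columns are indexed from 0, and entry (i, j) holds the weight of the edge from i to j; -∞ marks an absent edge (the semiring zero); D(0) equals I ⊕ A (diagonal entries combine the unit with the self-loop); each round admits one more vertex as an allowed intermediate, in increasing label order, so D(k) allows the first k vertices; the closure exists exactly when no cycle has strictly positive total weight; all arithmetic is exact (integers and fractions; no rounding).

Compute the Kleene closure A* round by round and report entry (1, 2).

D(0):
  [0, 4, -∞, -∞, -∞, -4]
  [-∞, 0, -∞, -10, -∞, -∞]
  [-∞, 6, 0, -∞, -∞, -∞]
  [-∞, -18, -14, 0, 8, -∞]
  [-∞, -∞, -∞, -12, 0, -∞]
  [-∞, -6, -19, -14, -9, 0]
D(1):
  [0, 4, -∞, -∞, -∞, -4]
  [-∞, 0, -∞, -10, -∞, -∞]
  [-∞, 6, 0, -∞, -∞, -∞]
  [-∞, -18, -14, 0, 8, -∞]
  [-∞, -∞, -∞, -12, 0, -∞]
  [-∞, -6, -19, -14, -9, 0]
D(2):
  [0, 4, -∞, -6, -∞, -4]
  [-∞, 0, -∞, -10, -∞, -∞]
  [-∞, 6, 0, -4, -∞, -∞]
  [-∞, -18, -14, 0, 8, -∞]
  [-∞, -∞, -∞, -12, 0, -∞]
  [-∞, -6, -19, -14, -9, 0]
D(3):
  [0, 4, -∞, -6, -∞, -4]
  [-∞, 0, -∞, -10, -∞, -∞]
  [-∞, 6, 0, -4, -∞, -∞]
  [-∞, -8, -14, 0, 8, -∞]
  [-∞, -∞, -∞, -12, 0, -∞]
  [-∞, -6, -19, -14, -9, 0]
D(4):
  [0, 4, -20, -6, 2, -4]
  [-∞, 0, -24, -10, -2, -∞]
  [-∞, 6, 0, -4, 4, -∞]
  [-∞, -8, -14, 0, 8, -∞]
  [-∞, -20, -26, -12, 0, -∞]
  [-∞, -6, -19, -14, -6, 0]
D(5):
  [0, 4, -20, -6, 2, -4]
  [-∞, 0, -24, -10, -2, -∞]
  [-∞, 6, 0, -4, 4, -∞]
  [-∞, -8, -14, 0, 8, -∞]
  [-∞, -20, -26, -12, 0, -∞]
  [-∞, -6, -19, -14, -6, 0]
D(6):
  [0, 4, -20, -6, 2, -4]
  [-∞, 0, -24, -10, -2, -∞]
  [-∞, 6, 0, -4, 4, -∞]
  [-∞, -8, -14, 0, 8, -∞]
  [-∞, -20, -26, -12, 0, -∞]
  [-∞, -6, -19, -14, -6, 0]
Answer: A*[1][2] = -24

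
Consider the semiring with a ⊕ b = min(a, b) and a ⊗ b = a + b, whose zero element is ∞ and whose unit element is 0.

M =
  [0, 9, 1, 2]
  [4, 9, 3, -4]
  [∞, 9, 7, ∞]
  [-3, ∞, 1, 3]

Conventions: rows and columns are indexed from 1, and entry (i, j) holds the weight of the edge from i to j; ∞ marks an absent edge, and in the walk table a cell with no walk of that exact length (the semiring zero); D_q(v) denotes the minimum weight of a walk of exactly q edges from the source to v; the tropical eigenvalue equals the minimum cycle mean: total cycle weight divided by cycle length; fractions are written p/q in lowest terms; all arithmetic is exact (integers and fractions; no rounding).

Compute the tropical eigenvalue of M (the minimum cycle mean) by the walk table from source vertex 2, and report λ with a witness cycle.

q=0: [∞, 0, ∞, ∞]
q=1: [4, 9, 3, -4]
q=2: [-7, 12, -3, -1]
q=3: [-7, 2, -6, -5]
q=4: [-8, 2, -6, -5]
Optimal cycle mean attained by: cycle 1->4->1, total 2 + (-3), length 2.
Answer: λ = -1/2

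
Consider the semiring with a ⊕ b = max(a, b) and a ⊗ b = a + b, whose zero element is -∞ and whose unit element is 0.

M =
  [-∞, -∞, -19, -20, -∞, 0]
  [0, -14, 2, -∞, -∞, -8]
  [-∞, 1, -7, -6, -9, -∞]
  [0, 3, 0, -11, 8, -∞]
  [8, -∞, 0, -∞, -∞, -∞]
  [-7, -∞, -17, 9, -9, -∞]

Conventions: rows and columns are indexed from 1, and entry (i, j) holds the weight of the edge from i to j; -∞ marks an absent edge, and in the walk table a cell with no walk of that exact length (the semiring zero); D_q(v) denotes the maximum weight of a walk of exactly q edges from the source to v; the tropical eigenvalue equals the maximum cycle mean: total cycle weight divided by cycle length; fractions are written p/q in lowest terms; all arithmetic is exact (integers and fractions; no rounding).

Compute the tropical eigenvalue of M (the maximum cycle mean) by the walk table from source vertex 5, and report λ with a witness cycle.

q=0: [-∞, -∞, -∞, -∞, 0, -∞]
q=1: [8, -∞, 0, -∞, -∞, -∞]
q=2: [-∞, 1, -7, -6, -9, 8]
q=3: [1, -3, 3, 17, 2, -7]
q=4: [17, 20, 17, 6, 25, 1]
q=5: [33, 18, 25, 11, 14, 17]
q=6: [22, 26, 20, 26, 19, 33]
Optimal cycle mean attained by: cycle 1->6->4->5->1, total 0 + 9 + 8 + 8, length 4.
Answer: λ = 25/4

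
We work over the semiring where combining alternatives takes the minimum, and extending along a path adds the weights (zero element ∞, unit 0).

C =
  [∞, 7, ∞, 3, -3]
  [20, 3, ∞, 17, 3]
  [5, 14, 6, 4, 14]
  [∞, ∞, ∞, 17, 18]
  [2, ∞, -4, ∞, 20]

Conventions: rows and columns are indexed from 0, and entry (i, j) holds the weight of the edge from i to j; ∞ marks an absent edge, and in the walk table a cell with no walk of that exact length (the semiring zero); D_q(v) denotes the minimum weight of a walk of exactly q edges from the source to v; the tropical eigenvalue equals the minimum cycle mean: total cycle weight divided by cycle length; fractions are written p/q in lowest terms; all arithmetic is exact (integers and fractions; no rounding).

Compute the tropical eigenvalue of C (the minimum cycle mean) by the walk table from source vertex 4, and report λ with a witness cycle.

q=0: [∞, ∞, ∞, ∞, 0]
q=1: [2, ∞, -4, ∞, 20]
q=2: [1, 9, 2, 0, -1]
q=3: [1, 8, -5, 4, -2]
q=4: [0, 8, -6, -1, -2]
q=5: [-1, 7, -6, -2, -3]
Optimal cycle mean attained by: cycle 0->4->2->0, total (-3) + (-4) + 5, length 3.
Answer: λ = -2/3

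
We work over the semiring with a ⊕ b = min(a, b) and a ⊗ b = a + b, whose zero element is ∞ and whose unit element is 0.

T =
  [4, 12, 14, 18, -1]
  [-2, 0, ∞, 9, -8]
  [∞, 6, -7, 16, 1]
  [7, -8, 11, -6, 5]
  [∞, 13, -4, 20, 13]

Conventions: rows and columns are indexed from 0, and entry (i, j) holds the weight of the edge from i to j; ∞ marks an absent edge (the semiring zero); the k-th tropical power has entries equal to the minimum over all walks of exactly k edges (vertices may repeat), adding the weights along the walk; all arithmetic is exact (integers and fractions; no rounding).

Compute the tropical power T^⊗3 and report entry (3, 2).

T^⊗2:
  [8, 10, -5, 12, 3]
  [-2, 0, -12, 3, -8]
  [4, -1, -14, 9, -6]
  [-10, -14, 1, -12, -16]
  [11, 2, -11, 12, -3]
T^⊗3:
  [8, 1, -12, 6, -4]
  [-2, -6, -19, -3, -11]
  [-3, -8, -21, 2, -13]
  [-16, -20, -20, -18, -22]
  [0, -5, -18, 5, -10]
Key observation: the optimum is the walk 3->1->4->2, with weight (-8) + (-8) + (-4) = -20.
Optimal value attained by: walk 3->1->4->2.
Answer: (T^⊗3)[3][2] = -20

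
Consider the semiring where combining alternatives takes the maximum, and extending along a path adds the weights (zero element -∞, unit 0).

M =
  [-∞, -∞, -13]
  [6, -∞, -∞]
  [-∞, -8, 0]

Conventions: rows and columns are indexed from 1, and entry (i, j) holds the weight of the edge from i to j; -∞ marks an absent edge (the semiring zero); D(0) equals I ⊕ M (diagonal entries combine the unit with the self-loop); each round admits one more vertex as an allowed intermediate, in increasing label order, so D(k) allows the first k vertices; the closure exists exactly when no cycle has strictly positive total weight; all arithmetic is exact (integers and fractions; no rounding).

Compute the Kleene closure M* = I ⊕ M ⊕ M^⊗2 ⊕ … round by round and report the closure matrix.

D(0):
  [0, -∞, -13]
  [6, 0, -∞]
  [-∞, -8, 0]
D(1):
  [0, -∞, -13]
  [6, 0, -7]
  [-∞, -8, 0]
D(2):
  [0, -∞, -13]
  [6, 0, -7]
  [-2, -8, 0]
D(3):
  [0, -21, -13]
  [6, 0, -7]
  [-2, -8, 0]
Answer: M* = [[0, -21, -13], [6, 0, -7], [-2, -8, 0]]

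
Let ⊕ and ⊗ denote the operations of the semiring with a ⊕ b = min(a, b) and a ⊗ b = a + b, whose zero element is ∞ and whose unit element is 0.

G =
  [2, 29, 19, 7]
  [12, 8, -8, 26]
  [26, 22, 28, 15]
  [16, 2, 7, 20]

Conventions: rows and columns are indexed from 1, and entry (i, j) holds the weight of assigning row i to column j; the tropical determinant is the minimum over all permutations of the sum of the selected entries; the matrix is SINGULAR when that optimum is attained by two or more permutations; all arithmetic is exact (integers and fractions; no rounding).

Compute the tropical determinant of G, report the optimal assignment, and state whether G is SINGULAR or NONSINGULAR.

σ = (1, 2, 3, 4): 2 + 8 + 28 + 20 = 58
σ = (1, 2, 4, 3): 2 + 8 + 15 + 7 = 32
σ = (1, 3, 2, 4): 2 + (-8) + 22 + 20 = 36
σ = (1, 3, 4, 2): 2 + (-8) + 15 + 2 = 11
σ = (1, 4, 2, 3): 2 + 26 + 22 + 7 = 57
σ = (1, 4, 3, 2): 2 + 26 + 28 + 2 = 58
σ = (2, 1, 3, 4): 29 + 12 + 28 + 20 = 89
σ = (2, 1, 4, 3): 29 + 12 + 15 + 7 = 63
σ = (2, 3, 1, 4): 29 + (-8) + 26 + 20 = 67
σ = (2, 3, 4, 1): 29 + (-8) + 15 + 16 = 52
σ = (2, 4, 1, 3): 29 + 26 + 26 + 7 = 88
σ = (2, 4, 3, 1): 29 + 26 + 28 + 16 = 99
σ = (3, 1, 2, 4): 19 + 12 + 22 + 20 = 73
σ = (3, 1, 4, 2): 19 + 12 + 15 + 2 = 48
σ = (3, 2, 1, 4): 19 + 8 + 26 + 20 = 73
σ = (3, 2, 4, 1): 19 + 8 + 15 + 16 = 58
σ = (3, 4, 1, 2): 19 + 26 + 26 + 2 = 73
σ = (3, 4, 2, 1): 19 + 26 + 22 + 16 = 83
σ = (4, 1, 2, 3): 7 + 12 + 22 + 7 = 48
σ = (4, 1, 3, 2): 7 + 12 + 28 + 2 = 49
σ = (4, 2, 1, 3): 7 + 8 + 26 + 7 = 48
σ = (4, 2, 3, 1): 7 + 8 + 28 + 16 = 59
σ = (4, 3, 1, 2): 7 + (-8) + 26 + 2 = 27
σ = (4, 3, 2, 1): 7 + (-8) + 22 + 16 = 37
Optimal value attained by: σ = (1, 3, 4, 2).
Answer: det⊕(G) = 11; verdict: NONSINGULAR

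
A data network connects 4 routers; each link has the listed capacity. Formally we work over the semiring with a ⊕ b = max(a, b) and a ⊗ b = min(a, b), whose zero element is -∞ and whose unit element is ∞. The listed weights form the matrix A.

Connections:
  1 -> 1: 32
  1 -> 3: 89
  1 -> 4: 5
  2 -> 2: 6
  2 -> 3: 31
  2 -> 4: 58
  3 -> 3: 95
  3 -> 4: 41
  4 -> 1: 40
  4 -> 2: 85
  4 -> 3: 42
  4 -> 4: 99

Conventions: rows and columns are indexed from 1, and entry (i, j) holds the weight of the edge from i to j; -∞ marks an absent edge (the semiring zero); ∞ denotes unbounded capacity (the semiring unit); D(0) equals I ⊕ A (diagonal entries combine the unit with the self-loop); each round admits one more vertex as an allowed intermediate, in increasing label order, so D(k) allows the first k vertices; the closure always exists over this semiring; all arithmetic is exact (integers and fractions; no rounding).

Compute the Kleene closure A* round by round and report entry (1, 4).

D(0):
  [∞, -∞, 89, 5]
  [-∞, ∞, 31, 58]
  [-∞, -∞, ∞, 41]
  [40, 85, 42, ∞]
D(1):
  [∞, -∞, 89, 5]
  [-∞, ∞, 31, 58]
  [-∞, -∞, ∞, 41]
  [40, 85, 42, ∞]
D(2):
  [∞, -∞, 89, 5]
  [-∞, ∞, 31, 58]
  [-∞, -∞, ∞, 41]
  [40, 85, 42, ∞]
D(3):
  [∞, -∞, 89, 41]
  [-∞, ∞, 31, 58]
  [-∞, -∞, ∞, 41]
  [40, 85, 42, ∞]
D(4):
  [∞, 41, 89, 41]
  [40, ∞, 42, 58]
  [40, 41, ∞, 41]
  [40, 85, 42, ∞]
Answer: A*[1][4] = 41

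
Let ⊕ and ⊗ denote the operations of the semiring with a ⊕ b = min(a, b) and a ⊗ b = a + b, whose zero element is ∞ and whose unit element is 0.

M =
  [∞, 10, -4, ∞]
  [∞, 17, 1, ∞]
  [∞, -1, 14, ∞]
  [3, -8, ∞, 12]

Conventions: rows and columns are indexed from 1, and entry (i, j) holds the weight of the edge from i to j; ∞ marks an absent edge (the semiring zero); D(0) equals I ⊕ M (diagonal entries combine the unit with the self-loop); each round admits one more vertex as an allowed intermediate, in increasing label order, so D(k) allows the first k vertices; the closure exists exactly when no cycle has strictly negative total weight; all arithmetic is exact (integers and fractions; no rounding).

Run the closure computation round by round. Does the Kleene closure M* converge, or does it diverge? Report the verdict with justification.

D(0):
  [0, 10, -4, ∞]
  [∞, 0, 1, ∞]
  [∞, -1, 0, ∞]
  [3, -8, ∞, 0]
D(1):
  [0, 10, -4, ∞]
  [∞, 0, 1, ∞]
  [∞, -1, 0, ∞]
  [3, -8, -1, 0]
D(2):
  [0, 10, -4, ∞]
  [∞, 0, 1, ∞]
  [∞, -1, 0, ∞]
  [3, -8, -7, 0]
D(3):
  [0, -5, -4, ∞]
  [∞, 0, 1, ∞]
  [∞, -1, 0, ∞]
  [3, -8, -7, 0]
D(4):
  [0, -5, -4, ∞]
  [∞, 0, 1, ∞]
  [∞, -1, 0, ∞]
  [3, -8, -7, 0]
Key observation: every diagonal entry stays at the unit through all rounds, so no improving cycle exists.
Answer: CONVERGES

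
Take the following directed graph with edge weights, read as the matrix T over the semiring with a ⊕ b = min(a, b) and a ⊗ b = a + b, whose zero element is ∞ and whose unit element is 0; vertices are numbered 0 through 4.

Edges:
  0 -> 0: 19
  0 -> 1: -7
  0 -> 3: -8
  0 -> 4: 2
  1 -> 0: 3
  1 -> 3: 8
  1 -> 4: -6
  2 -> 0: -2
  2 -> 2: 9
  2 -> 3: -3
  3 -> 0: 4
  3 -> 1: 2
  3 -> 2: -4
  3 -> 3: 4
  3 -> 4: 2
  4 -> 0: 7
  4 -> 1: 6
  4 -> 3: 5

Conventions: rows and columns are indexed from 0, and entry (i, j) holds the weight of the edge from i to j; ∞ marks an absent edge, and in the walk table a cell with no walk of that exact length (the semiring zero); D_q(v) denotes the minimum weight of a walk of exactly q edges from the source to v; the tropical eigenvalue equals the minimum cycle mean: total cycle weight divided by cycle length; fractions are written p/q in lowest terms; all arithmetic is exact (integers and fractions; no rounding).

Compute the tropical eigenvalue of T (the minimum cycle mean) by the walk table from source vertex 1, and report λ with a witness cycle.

q=0: [∞, 0, ∞, ∞, ∞]
q=1: [3, ∞, ∞, 8, -6]
q=2: [1, -4, 4, -5, 5]
q=3: [-1, -6, -9, -7, -10]
q=4: [-11, -8, -11, -12, -12]
q=5: [-13, -18, -16, -19, -14]
Optimal cycle mean attained by: cycle 0->3->2->0, total (-8) + (-4) + (-2), length 3.
Answer: λ = -14/3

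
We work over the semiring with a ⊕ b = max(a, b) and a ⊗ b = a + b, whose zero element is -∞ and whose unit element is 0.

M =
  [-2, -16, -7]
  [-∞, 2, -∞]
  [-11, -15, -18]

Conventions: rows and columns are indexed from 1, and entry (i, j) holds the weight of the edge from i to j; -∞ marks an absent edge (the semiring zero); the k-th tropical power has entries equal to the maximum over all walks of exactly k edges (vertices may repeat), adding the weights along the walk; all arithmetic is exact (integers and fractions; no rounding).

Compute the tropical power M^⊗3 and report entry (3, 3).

M^⊗2:
  [-4, -14, -9]
  [-∞, 4, -∞]
  [-13, -13, -18]
M^⊗3:
  [-6, -12, -11]
  [-∞, 6, -∞]
  [-15, -11, -20]
Key observation: the optimum is the walk 3->1->1->3, with weight (-11) + (-2) + (-7) = -20.
Optimal value attained by: walk 3->1->1->3.
Answer: (M^⊗3)[3][3] = -20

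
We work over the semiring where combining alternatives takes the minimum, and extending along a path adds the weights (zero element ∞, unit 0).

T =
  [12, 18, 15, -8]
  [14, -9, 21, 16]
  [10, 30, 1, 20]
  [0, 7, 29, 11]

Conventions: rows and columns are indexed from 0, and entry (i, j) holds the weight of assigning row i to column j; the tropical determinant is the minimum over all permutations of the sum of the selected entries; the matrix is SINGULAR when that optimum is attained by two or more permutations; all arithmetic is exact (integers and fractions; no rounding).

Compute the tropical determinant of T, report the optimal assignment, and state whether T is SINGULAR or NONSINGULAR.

σ = (0, 1, 2, 3): 12 + (-9) + 1 + 11 = 15
σ = (0, 1, 3, 2): 12 + (-9) + 20 + 29 = 52
σ = (0, 2, 1, 3): 12 + 21 + 30 + 11 = 74
σ = (0, 2, 3, 1): 12 + 21 + 20 + 7 = 60
σ = (0, 3, 1, 2): 12 + 16 + 30 + 29 = 87
σ = (0, 3, 2, 1): 12 + 16 + 1 + 7 = 36
σ = (1, 0, 2, 3): 18 + 14 + 1 + 11 = 44
σ = (1, 0, 3, 2): 18 + 14 + 20 + 29 = 81
σ = (1, 2, 0, 3): 18 + 21 + 10 + 11 = 60
σ = (1, 2, 3, 0): 18 + 21 + 20 + 0 = 59
σ = (1, 3, 0, 2): 18 + 16 + 10 + 29 = 73
σ = (1, 3, 2, 0): 18 + 16 + 1 + 0 = 35
σ = (2, 0, 1, 3): 15 + 14 + 30 + 11 = 70
σ = (2, 0, 3, 1): 15 + 14 + 20 + 7 = 56
σ = (2, 1, 0, 3): 15 + (-9) + 10 + 11 = 27
σ = (2, 1, 3, 0): 15 + (-9) + 20 + 0 = 26
σ = (2, 3, 0, 1): 15 + 16 + 10 + 7 = 48
σ = (2, 3, 1, 0): 15 + 16 + 30 + 0 = 61
σ = (3, 0, 1, 2): (-8) + 14 + 30 + 29 = 65
σ = (3, 0, 2, 1): (-8) + 14 + 1 + 7 = 14
σ = (3, 1, 0, 2): (-8) + (-9) + 10 + 29 = 22
σ = (3, 1, 2, 0): (-8) + (-9) + 1 + 0 = -16
σ = (3, 2, 0, 1): (-8) + 21 + 10 + 7 = 30
σ = (3, 2, 1, 0): (-8) + 21 + 30 + 0 = 43
Optimal value attained by: σ = (3, 1, 2, 0).
Answer: det⊕(T) = -16; verdict: NONSINGULAR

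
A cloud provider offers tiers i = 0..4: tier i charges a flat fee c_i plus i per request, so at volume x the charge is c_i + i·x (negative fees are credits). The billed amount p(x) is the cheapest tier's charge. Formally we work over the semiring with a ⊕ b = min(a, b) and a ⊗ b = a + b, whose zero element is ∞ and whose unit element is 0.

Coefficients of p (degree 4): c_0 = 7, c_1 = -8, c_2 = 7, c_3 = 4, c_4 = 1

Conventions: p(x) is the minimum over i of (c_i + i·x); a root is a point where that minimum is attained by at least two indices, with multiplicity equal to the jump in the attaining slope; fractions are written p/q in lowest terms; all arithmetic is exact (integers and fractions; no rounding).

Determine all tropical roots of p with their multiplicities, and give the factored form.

hull edge (i=0, c=7) to (i=1, c=-8): slope -15, span 1
hull edge (i=1, c=-8) to (i=4, c=1): slope 3, span 3
Factored form: p(x) = 1 ⊗ (x ⊕ (-3)) ⊗ (x ⊕ (-3)) ⊗ (x ⊕ (-3)) ⊗ (x ⊕ 15)
Answer: roots = -3 (mult 3), 15 (mult 1)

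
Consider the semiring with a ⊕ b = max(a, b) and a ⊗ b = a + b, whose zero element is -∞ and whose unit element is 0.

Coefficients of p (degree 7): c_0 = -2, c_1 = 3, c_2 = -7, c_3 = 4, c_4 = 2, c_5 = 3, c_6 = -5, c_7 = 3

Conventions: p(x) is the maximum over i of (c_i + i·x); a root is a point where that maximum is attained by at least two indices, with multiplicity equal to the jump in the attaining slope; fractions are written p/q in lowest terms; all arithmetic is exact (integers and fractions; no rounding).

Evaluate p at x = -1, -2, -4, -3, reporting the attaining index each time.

p(-1) = max(-2+0·(-1)=-2, 3+1·(-1)=2, -7+2·(-1)=-9, 4+3·(-1)=1, 2+4·(-1)=-2, 3+5·(-1)=-2, -5+6·(-1)=-11, 3+7·(-1)=-4) = 2 (attained by i=1)
p(-2) = max(-2+0·(-2)=-2, 3+1·(-2)=1, -7+2·(-2)=-11, 4+3·(-2)=-2, 2+4·(-2)=-6, 3+5·(-2)=-7, -5+6·(-2)=-17, 3+7·(-2)=-11) = 1 (attained by i=1)
p(-4) = max(-2+0·(-4)=-2, 3+1·(-4)=-1, -7+2·(-4)=-15, 4+3·(-4)=-8, 2+4·(-4)=-14, 3+5·(-4)=-17, -5+6·(-4)=-29, 3+7·(-4)=-25) = -1 (attained by i=1)
p(-3) = max(-2+0·(-3)=-2, 3+1·(-3)=0, -7+2·(-3)=-13, 4+3·(-3)=-5, 2+4·(-3)=-10, 3+5·(-3)=-12, -5+6·(-3)=-23, 3+7·(-3)=-18) = 0 (attained by i=1)
Answer: p(-1) = 2; p(-2) = 1; p(-4) = -1; p(-3) = 0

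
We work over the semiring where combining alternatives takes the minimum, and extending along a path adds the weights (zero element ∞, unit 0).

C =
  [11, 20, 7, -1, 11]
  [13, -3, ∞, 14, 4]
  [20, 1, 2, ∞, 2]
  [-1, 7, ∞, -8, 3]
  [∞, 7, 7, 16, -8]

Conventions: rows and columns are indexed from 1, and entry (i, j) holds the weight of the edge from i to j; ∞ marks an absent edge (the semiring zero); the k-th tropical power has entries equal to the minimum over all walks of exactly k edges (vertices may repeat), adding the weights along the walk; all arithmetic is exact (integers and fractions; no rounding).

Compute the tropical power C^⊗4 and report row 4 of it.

C^⊗2:
  [-2, 6, 9, -9, 2]
  [10, -6, 11, 6, -4]
  [14, -2, 4, 15, -6]
  [-9, -1, 6, -16, -5]
  [15, -1, -1, 8, -16]
C^⊗3:
  [-10, -2, 5, -17, -6]
  [5, -9, 3, -2, -12]
  [11, -5, 1, 7, -14]
  [-17, -9, -2, -24, -13]
  [7, -9, -9, 0, -24]
C^⊗4:
  [-18, -10, -3, -25, -14]
  [-3, -12, -5, -10, -20]
  [6, -8, -7, -1, -22]
  [-25, -17, -10, -32, -21]
  [-1, -17, -17, -8, -32]
Answer: row 4 of C^⊗4 = [-25, -17, -10, -32, -21]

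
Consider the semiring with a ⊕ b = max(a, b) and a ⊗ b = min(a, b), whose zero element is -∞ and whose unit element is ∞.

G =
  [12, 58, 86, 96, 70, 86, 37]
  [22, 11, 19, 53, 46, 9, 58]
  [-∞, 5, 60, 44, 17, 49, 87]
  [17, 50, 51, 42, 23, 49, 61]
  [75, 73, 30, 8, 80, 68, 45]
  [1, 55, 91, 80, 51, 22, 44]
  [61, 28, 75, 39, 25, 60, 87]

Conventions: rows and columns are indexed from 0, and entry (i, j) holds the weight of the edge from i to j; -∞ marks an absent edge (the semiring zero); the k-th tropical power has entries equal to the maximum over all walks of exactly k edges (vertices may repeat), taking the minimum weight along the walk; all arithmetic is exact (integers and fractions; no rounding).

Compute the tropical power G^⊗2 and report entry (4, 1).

G^⊗2:
  [70, 70, 86, 80, 70, 68, 86]
  [58, 50, 58, 42, 46, 58, 58]
  [61, 49, 75, 49, 49, 60, 87]
  [61, 49, 61, 50, 49, 60, 61]
  [75, 73, 75, 75, 80, 75, 58]
  [51, 51, 60, 53, 51, 51, 87]
  [61, 58, 75, 61, 61, 61, 87]
Key observation: the optimum is the walk 4->4->1, with weight 80 min 73 = 73.
Optimal value attained by: walk 4->4->1.
Answer: (G^⊗2)[4][1] = 73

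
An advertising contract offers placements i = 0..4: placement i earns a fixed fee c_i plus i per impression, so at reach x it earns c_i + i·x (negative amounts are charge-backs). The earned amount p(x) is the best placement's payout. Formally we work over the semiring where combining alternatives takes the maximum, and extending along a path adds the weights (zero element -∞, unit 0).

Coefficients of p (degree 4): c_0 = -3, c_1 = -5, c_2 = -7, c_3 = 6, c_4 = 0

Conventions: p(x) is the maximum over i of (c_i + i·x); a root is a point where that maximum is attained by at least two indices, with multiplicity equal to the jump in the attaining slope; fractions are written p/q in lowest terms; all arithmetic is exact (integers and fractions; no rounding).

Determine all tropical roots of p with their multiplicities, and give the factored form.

hull edge (i=0, c=-3) to (i=3, c=6): slope 3, span 3
hull edge (i=3, c=6) to (i=4, c=0): slope -6, span 1
Factored form: p(x) = 0 ⊗ (x ⊕ (-3)) ⊗ (x ⊕ (-3)) ⊗ (x ⊕ (-3)) ⊗ (x ⊕ 6)
Answer: roots = -3 (mult 3), 6 (mult 1)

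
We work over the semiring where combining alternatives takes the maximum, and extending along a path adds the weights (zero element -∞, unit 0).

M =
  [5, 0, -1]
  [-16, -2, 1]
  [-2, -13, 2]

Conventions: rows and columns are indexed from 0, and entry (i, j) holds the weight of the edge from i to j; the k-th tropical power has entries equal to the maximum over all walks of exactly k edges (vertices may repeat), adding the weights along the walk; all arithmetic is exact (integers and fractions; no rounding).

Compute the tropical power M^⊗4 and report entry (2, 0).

M^⊗2:
  [10, 5, 4]
  [-1, -4, 3]
  [3, -2, 4]
M^⊗3:
  [15, 10, 9]
  [4, -1, 5]
  [8, 3, 6]
M^⊗4:
  [20, 15, 14]
  [9, 4, 7]
  [13, 8, 8]
Key observation: the optimum is the walk 2->0->0->0->0, with weight (-2) + 5 + 5 + 5 = 13.
Optimal value attained by: walk 2->0->0->0->0.
Answer: (M^⊗4)[2][0] = 13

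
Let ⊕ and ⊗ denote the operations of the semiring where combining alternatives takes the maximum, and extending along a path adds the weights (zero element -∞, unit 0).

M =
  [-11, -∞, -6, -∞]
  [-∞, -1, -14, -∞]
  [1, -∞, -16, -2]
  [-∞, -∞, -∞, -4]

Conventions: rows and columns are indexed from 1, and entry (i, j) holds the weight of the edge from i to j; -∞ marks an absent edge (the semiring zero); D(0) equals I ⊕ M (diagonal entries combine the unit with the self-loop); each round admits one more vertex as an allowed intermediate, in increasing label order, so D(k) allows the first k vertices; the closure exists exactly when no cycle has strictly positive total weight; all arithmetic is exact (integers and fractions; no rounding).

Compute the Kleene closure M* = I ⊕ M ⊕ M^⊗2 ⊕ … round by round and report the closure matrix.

D(0):
  [0, -∞, -6, -∞]
  [-∞, 0, -14, -∞]
  [1, -∞, 0, -2]
  [-∞, -∞, -∞, 0]
D(1):
  [0, -∞, -6, -∞]
  [-∞, 0, -14, -∞]
  [1, -∞, 0, -2]
  [-∞, -∞, -∞, 0]
D(2):
  [0, -∞, -6, -∞]
  [-∞, 0, -14, -∞]
  [1, -∞, 0, -2]
  [-∞, -∞, -∞, 0]
D(3):
  [0, -∞, -6, -8]
  [-13, 0, -14, -16]
  [1, -∞, 0, -2]
  [-∞, -∞, -∞, 0]
D(4):
  [0, -∞, -6, -8]
  [-13, 0, -14, -16]
  [1, -∞, 0, -2]
  [-∞, -∞, -∞, 0]
Answer: M* = [[0, -∞, -6, -8], [-13, 0, -14, -16], [1, -∞, 0, -2], [-∞, -∞, -∞, 0]]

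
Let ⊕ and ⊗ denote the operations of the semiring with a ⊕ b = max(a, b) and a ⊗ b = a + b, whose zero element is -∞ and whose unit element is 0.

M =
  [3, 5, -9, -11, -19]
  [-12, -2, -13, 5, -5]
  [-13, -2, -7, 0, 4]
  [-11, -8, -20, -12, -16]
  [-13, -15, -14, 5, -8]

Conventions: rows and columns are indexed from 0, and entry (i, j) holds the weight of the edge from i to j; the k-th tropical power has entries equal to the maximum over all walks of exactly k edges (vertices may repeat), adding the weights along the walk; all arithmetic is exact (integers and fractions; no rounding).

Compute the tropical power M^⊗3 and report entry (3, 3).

M^⊗2:
  [6, 8, -6, 10, 0]
  [-6, -3, -15, 3, -7]
  [-9, -4, -10, 9, -3]
  [-8, -6, -20, -3, -13]
  [-6, -3, -15, -3, -10]
M^⊗3:
  [9, 11, -3, 13, 3]
  [-3, -1, -15, 2, -8]
  [-2, 1, -11, 2, -6]
  [-5, -3, -17, -1, -11]
  [-3, -1, -15, 2, -8]
Key observation: the optimum is the walk 3->0->1->3, with weight (-11) + 5 + 5 = -1.
Optimal value attained by: walk 3->0->1->3.
Answer: (M^⊗3)[3][3] = -1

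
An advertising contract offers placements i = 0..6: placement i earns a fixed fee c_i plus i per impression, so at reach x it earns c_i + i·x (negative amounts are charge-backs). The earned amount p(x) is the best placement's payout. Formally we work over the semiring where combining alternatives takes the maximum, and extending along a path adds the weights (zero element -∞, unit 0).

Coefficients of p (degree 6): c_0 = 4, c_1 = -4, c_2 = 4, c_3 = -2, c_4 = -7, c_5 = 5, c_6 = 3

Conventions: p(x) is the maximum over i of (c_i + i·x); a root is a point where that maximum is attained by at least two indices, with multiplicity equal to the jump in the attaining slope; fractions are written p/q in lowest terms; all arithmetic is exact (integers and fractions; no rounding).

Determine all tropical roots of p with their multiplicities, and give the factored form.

hull edge (i=0, c=4) to (i=5, c=5): slope 1/5, span 5
hull edge (i=5, c=5) to (i=6, c=3): slope -2, span 1
Factored form: p(x) = 3 ⊗ (x ⊕ (-1/5)) ⊗ (x ⊕ (-1/5)) ⊗ (x ⊕ (-1/5)) ⊗ (x ⊕ (-1/5)) ⊗ (x ⊕ (-1/5)) ⊗ (x ⊕ 2)
Answer: roots = -1/5 (mult 5), 2 (mult 1)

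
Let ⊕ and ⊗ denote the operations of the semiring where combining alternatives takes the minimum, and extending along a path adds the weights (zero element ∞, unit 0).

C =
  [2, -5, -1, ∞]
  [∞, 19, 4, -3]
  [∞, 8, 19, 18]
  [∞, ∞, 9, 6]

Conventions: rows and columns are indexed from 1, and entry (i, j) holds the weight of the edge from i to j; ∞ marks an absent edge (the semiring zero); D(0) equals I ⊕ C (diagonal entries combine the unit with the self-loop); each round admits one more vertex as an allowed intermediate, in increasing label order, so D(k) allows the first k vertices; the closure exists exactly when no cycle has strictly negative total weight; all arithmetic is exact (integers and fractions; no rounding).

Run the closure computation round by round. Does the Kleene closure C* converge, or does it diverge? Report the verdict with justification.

D(0):
  [0, -5, -1, ∞]
  [∞, 0, 4, -3]
  [∞, 8, 0, 18]
  [∞, ∞, 9, 0]
D(1):
  [0, -5, -1, ∞]
  [∞, 0, 4, -3]
  [∞, 8, 0, 18]
  [∞, ∞, 9, 0]
D(2):
  [0, -5, -1, -8]
  [∞, 0, 4, -3]
  [∞, 8, 0, 5]
  [∞, ∞, 9, 0]
D(3):
  [0, -5, -1, -8]
  [∞, 0, 4, -3]
  [∞, 8, 0, 5]
  [∞, 17, 9, 0]
D(4):
  [0, -5, -1, -8]
  [∞, 0, 4, -3]
  [∞, 8, 0, 5]
  [∞, 17, 9, 0]
Key observation: every diagonal entry stays at the unit through all rounds, so no improving cycle exists.
Answer: CONVERGES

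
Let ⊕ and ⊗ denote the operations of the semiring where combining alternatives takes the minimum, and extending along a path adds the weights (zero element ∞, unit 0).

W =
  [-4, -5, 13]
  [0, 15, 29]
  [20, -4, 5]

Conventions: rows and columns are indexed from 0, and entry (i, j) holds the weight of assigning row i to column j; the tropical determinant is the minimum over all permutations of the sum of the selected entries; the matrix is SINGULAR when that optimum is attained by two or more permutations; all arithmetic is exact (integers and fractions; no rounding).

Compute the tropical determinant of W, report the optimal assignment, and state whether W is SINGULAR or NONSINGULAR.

σ = (0, 1, 2): (-4) + 15 + 5 = 16
σ = (0, 2, 1): (-4) + 29 + (-4) = 21
σ = (1, 0, 2): (-5) + 0 + 5 = 0
σ = (1, 2, 0): (-5) + 29 + 20 = 44
σ = (2, 0, 1): 13 + 0 + (-4) = 9
σ = (2, 1, 0): 13 + 15 + 20 = 48
Optimal value attained by: σ = (1, 0, 2).
Answer: det⊕(W) = 0; verdict: NONSINGULAR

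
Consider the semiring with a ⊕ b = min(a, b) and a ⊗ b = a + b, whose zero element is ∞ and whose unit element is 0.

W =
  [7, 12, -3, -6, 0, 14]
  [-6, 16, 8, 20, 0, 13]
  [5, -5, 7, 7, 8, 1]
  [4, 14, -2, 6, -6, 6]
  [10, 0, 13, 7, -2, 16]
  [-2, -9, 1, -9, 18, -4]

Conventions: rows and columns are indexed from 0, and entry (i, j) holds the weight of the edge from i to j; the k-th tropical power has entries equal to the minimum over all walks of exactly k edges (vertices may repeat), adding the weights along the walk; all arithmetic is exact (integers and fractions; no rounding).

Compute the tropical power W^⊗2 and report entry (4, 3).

W^⊗2:
  [-2, -8, -8, 0, -12, -2]
  [1, 0, -9, -12, -6, 8]
  [-11, -8, 2, -8, -5, -3]
  [3, -7, 1, -3, -8, -1]
  [-6, -2, 5, 4, -4, 12]
  [-15, -13, -11, -13, -15, -8]
Key observation: the optimum is the walk 4->0->3, with weight 10 + (-6) = 4.
Optimal value attained by: walk 4->0->3.
Answer: (W^⊗2)[4][3] = 4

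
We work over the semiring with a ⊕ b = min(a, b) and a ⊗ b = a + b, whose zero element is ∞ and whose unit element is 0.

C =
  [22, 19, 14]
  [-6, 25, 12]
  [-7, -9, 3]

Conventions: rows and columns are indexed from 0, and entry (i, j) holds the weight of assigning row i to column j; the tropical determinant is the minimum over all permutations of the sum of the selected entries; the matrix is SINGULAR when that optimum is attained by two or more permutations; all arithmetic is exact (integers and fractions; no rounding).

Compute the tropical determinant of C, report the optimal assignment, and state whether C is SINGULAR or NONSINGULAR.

σ = (0, 1, 2): 22 + 25 + 3 = 50
σ = (0, 2, 1): 22 + 12 + (-9) = 25
σ = (1, 0, 2): 19 + (-6) + 3 = 16
σ = (1, 2, 0): 19 + 12 + (-7) = 24
σ = (2, 0, 1): 14 + (-6) + (-9) = -1
σ = (2, 1, 0): 14 + 25 + (-7) = 32
Optimal value attained by: σ = (2, 0, 1).
Answer: det⊕(C) = -1; verdict: NONSINGULAR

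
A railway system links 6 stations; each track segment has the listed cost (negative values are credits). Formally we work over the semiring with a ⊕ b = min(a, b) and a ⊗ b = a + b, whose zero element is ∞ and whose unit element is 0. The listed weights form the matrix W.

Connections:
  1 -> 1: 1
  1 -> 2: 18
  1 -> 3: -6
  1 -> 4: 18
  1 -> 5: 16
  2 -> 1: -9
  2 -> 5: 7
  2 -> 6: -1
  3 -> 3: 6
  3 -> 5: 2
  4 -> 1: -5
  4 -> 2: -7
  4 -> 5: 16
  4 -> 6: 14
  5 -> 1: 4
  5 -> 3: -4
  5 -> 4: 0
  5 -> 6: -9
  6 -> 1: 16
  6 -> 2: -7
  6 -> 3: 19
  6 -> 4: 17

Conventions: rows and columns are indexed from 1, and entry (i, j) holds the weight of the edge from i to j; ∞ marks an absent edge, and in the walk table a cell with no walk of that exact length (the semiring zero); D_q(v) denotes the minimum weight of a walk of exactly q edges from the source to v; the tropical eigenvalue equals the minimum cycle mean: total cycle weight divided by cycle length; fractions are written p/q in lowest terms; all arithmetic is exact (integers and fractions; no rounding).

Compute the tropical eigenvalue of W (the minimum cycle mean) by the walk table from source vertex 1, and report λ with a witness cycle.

q=0: [0, ∞, ∞, ∞, ∞, ∞]
q=1: [1, 18, -6, 18, 16, ∞]
q=2: [2, 11, -5, 16, -4, 7]
q=3: [0, 0, -8, -4, -3, -13]
q=4: [-9, -20, -7, -3, -6, -12]
q=5: [-29, -19, -15, -6, -13, -21]
q=6: [-28, -28, -35, -13, -13, -22]
Optimal cycle mean attained by: cycle 1->3->5->6->2->1, total (-6) + 2 + (-9) + (-7) + (-9), length 5.
Answer: λ = -29/5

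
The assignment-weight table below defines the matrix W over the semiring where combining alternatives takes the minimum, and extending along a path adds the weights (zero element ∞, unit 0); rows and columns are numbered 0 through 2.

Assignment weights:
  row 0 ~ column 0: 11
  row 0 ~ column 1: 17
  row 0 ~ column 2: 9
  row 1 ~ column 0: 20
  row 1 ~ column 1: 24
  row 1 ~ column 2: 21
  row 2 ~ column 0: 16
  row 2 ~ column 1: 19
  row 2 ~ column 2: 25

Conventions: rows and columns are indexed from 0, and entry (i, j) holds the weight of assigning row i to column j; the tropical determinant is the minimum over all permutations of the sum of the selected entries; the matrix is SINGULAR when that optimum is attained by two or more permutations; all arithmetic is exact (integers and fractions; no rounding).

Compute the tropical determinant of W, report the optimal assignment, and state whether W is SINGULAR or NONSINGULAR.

σ = (0, 1, 2): 11 + 24 + 25 = 60
σ = (0, 2, 1): 11 + 21 + 19 = 51
σ = (1, 0, 2): 17 + 20 + 25 = 62
σ = (1, 2, 0): 17 + 21 + 16 = 54
σ = (2, 0, 1): 9 + 20 + 19 = 48
σ = (2, 1, 0): 9 + 24 + 16 = 49
Optimal value attained by: σ = (2, 0, 1).
Answer: det⊕(W) = 48; verdict: NONSINGULAR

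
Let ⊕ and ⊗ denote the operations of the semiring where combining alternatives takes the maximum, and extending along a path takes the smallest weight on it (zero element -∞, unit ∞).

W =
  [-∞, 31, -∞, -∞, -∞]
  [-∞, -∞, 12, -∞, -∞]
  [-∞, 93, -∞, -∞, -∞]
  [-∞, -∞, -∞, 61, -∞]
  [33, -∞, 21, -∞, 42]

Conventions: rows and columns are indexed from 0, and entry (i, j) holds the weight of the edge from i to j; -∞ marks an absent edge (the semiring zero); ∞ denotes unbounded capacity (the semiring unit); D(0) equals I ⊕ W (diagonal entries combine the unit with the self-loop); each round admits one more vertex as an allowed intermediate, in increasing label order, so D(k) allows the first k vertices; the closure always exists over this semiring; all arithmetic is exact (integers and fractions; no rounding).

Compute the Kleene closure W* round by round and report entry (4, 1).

D(0):
  [∞, 31, -∞, -∞, -∞]
  [-∞, ∞, 12, -∞, -∞]
  [-∞, 93, ∞, -∞, -∞]
  [-∞, -∞, -∞, ∞, -∞]
  [33, -∞, 21, -∞, ∞]
D(1):
  [∞, 31, -∞, -∞, -∞]
  [-∞, ∞, 12, -∞, -∞]
  [-∞, 93, ∞, -∞, -∞]
  [-∞, -∞, -∞, ∞, -∞]
  [33, 31, 21, -∞, ∞]
D(2):
  [∞, 31, 12, -∞, -∞]
  [-∞, ∞, 12, -∞, -∞]
  [-∞, 93, ∞, -∞, -∞]
  [-∞, -∞, -∞, ∞, -∞]
  [33, 31, 21, -∞, ∞]
D(3):
  [∞, 31, 12, -∞, -∞]
  [-∞, ∞, 12, -∞, -∞]
  [-∞, 93, ∞, -∞, -∞]
  [-∞, -∞, -∞, ∞, -∞]
  [33, 31, 21, -∞, ∞]
D(4):
  [∞, 31, 12, -∞, -∞]
  [-∞, ∞, 12, -∞, -∞]
  [-∞, 93, ∞, -∞, -∞]
  [-∞, -∞, -∞, ∞, -∞]
  [33, 31, 21, -∞, ∞]
D(5):
  [∞, 31, 12, -∞, -∞]
  [-∞, ∞, 12, -∞, -∞]
  [-∞, 93, ∞, -∞, -∞]
  [-∞, -∞, -∞, ∞, -∞]
  [33, 31, 21, -∞, ∞]
Answer: W*[4][1] = 31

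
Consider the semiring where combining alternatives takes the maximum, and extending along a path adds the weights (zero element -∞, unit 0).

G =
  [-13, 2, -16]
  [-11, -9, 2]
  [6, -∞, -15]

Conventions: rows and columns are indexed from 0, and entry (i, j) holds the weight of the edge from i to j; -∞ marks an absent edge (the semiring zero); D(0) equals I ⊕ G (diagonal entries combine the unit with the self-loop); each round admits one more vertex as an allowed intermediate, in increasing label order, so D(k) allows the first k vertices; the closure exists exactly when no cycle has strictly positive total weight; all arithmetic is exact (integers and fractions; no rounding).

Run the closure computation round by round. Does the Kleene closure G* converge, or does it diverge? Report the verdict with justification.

D(0):
  [0, 2, -16]
  [-11, 0, 2]
  [6, -∞, 0]
D(1):
  [0, 2, -16]
  [-11, 0, 2]
  [6, 8, 0]
Detection: at round 2, diagonal entry (2, 2) turns strictly positive.
Key observation: the cycle 2->0->1->2 has total weight 6 + 2 + 2, which is strictly positive.
Answer: DIVERGES — positive cycle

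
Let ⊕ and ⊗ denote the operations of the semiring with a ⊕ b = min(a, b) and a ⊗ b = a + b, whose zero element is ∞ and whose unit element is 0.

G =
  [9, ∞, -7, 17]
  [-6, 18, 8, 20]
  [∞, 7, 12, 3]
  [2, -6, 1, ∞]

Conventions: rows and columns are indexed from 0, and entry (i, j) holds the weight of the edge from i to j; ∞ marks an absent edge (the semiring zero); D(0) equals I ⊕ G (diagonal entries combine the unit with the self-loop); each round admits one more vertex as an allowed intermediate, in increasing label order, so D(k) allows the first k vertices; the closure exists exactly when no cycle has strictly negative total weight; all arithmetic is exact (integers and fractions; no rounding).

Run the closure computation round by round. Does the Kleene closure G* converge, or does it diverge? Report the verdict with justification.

D(0):
  [0, ∞, -7, 17]
  [-6, 0, 8, 20]
  [∞, 7, 0, 3]
  [2, -6, 1, 0]
D(1):
  [0, ∞, -7, 17]
  [-6, 0, -13, 11]
  [∞, 7, 0, 3]
  [2, -6, -5, 0]
Detection: at round 2, diagonal entry (2, 2) turns strictly negative.
Key observation: the cycle 2->1->0->2 has total weight 7 + (-6) + (-7), which is strictly negative.
Answer: DIVERGES — negative cycle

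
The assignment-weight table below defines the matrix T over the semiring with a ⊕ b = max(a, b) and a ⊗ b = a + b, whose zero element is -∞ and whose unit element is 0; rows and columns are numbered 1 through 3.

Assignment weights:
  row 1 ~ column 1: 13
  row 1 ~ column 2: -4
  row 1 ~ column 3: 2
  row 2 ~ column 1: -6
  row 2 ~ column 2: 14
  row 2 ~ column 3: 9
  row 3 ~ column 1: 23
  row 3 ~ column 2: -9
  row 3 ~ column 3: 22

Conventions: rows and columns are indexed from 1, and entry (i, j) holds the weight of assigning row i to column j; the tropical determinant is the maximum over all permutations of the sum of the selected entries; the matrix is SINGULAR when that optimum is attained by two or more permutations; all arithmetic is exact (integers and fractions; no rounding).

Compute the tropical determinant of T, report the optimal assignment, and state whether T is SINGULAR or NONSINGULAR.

σ = (1, 2, 3): 13 + 14 + 22 = 49
σ = (1, 3, 2): 13 + 9 + (-9) = 13
σ = (2, 1, 3): (-4) + (-6) + 22 = 12
σ = (2, 3, 1): (-4) + 9 + 23 = 28
σ = (3, 1, 2): 2 + (-6) + (-9) = -13
σ = (3, 2, 1): 2 + 14 + 23 = 39
Optimal value attained by: σ = (1, 2, 3).
Answer: det⊕(T) = 49; verdict: NONSINGULAR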